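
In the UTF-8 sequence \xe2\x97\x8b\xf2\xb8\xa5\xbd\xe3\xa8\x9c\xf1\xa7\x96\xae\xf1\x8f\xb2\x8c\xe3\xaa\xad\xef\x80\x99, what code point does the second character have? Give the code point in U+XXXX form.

U+B897D

Offset 0: leading byte 0xE2 = 11100010 → 3-byte char #1 = E2 97 8B.
Offset 3: leading byte 0xF2 = 11110010 → 4-byte char #2 = F2 B8 A5 BD.
Leading byte 0xF2 = 11110010 matches 11110xxx → 4-byte sequence.
Byte 1: 0xF2 = 11110010, payload 010 (3 bits).
Byte 2: 0xB8 = 10111000 (10xxxxxx ✓), payload 111000.
Byte 3: 0xA5 = 10100101 (10xxxxxx ✓), payload 100101.
Byte 4: 0xBD = 10111101 (10xxxxxx ✓), payload 111101.
Concatenate: 010111000100101111101 = 0xB897D (21 bits → U+B897D).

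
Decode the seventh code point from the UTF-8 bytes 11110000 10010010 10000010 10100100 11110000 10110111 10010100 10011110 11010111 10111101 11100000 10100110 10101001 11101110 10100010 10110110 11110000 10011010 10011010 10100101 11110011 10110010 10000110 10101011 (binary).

U+F21AB

Offset 0: leading byte 0xF0 = 11110000 → 4-byte char #1 = F0 92 82 A4.
Offset 4: leading byte 0xF0 = 11110000 → 4-byte char #2 = F0 B7 94 9E.
Offset 8: leading byte 0xD7 = 11010111 → 2-byte char #3 = D7 BD.
Offset 10: leading byte 0xE0 = 11100000 → 3-byte char #4 = E0 A6 A9.
Offset 13: leading byte 0xEE = 11101110 → 3-byte char #5 = EE A2 B6.
Offset 16: leading byte 0xF0 = 11110000 → 4-byte char #6 = F0 9A 9A A5.
Offset 20: leading byte 0xF3 = 11110011 → 4-byte char #7 = F3 B2 86 AB.
Leading byte 0xF3 = 11110011 matches 11110xxx → 4-byte sequence.
Byte 1: 0xF3 = 11110011, payload 011 (3 bits).
Byte 2: 0xB2 = 10110010 (10xxxxxx ✓), payload 110010.
Byte 3: 0x86 = 10000110 (10xxxxxx ✓), payload 000110.
Byte 4: 0xAB = 10101011 (10xxxxxx ✓), payload 101011.
Concatenate: 011110010000110101011 = 0xF21AB (21 bits → U+F21AB).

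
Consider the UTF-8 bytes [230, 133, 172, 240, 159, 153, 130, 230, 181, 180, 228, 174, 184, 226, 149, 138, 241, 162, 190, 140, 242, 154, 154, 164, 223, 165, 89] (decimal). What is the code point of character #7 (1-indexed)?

Offset 0: leading byte 0xE6 = 11100110 → 3-byte char #1 = E6 85 AC.
Offset 3: leading byte 0xF0 = 11110000 → 4-byte char #2 = F0 9F 99 82.
Offset 7: leading byte 0xE6 = 11100110 → 3-byte char #3 = E6 B5 B4.
Offset 10: leading byte 0xE4 = 11100100 → 3-byte char #4 = E4 AE B8.
Offset 13: leading byte 0xE2 = 11100010 → 3-byte char #5 = E2 95 8A.
Offset 16: leading byte 0xF1 = 11110001 → 4-byte char #6 = F1 A2 BE 8C.
Offset 20: leading byte 0xF2 = 11110010 → 4-byte char #7 = F2 9A 9A A4.
Leading byte 0xF2 = 11110010 matches 11110xxx → 4-byte sequence.
Byte 1: 0xF2 = 11110010, payload 010 (3 bits).
Byte 2: 0x9A = 10011010 (10xxxxxx ✓), payload 011010.
Byte 3: 0x9A = 10011010 (10xxxxxx ✓), payload 011010.
Byte 4: 0xA4 = 10100100 (10xxxxxx ✓), payload 100100.
Concatenate: 010011010011010100100 = 0x9A6A4 (21 bits → U+9A6A4).

U+9A6A4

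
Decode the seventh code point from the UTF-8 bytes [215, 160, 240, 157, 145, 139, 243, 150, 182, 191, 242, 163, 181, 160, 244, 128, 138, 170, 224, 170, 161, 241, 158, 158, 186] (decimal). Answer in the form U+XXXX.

Offset 0: leading byte 0xD7 = 11010111 → 2-byte char #1 = D7 A0.
Offset 2: leading byte 0xF0 = 11110000 → 4-byte char #2 = F0 9D 91 8B.
Offset 6: leading byte 0xF3 = 11110011 → 4-byte char #3 = F3 96 B6 BF.
Offset 10: leading byte 0xF2 = 11110010 → 4-byte char #4 = F2 A3 B5 A0.
Offset 14: leading byte 0xF4 = 11110100 → 4-byte char #5 = F4 80 8A AA.
Offset 18: leading byte 0xE0 = 11100000 → 3-byte char #6 = E0 AA A1.
Offset 21: leading byte 0xF1 = 11110001 → 4-byte char #7 = F1 9E 9E BA.
Leading byte 0xF1 = 11110001 matches 11110xxx → 4-byte sequence.
Byte 1: 0xF1 = 11110001, payload 001 (3 bits).
Byte 2: 0x9E = 10011110 (10xxxxxx ✓), payload 011110.
Byte 3: 0x9E = 10011110 (10xxxxxx ✓), payload 011110.
Byte 4: 0xBA = 10111010 (10xxxxxx ✓), payload 111010.
Concatenate: 001011110011110111010 = 0x5E7BA (21 bits → U+5E7BA).

U+5E7BA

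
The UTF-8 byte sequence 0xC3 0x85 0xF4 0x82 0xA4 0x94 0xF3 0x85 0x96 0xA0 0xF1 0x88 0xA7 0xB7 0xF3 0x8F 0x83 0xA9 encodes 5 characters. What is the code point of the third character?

U+C55A0

Offset 0: leading byte 0xC3 = 11000011 → 2-byte char #1 = C3 85.
Offset 2: leading byte 0xF4 = 11110100 → 4-byte char #2 = F4 82 A4 94.
Offset 6: leading byte 0xF3 = 11110011 → 4-byte char #3 = F3 85 96 A0.
Leading byte 0xF3 = 11110011 matches 11110xxx → 4-byte sequence.
Byte 1: 0xF3 = 11110011, payload 011 (3 bits).
Byte 2: 0x85 = 10000101 (10xxxxxx ✓), payload 000101.
Byte 3: 0x96 = 10010110 (10xxxxxx ✓), payload 010110.
Byte 4: 0xA0 = 10100000 (10xxxxxx ✓), payload 100000.
Concatenate: 011000101010110100000 = 0xC55A0 (21 bits → U+C55A0).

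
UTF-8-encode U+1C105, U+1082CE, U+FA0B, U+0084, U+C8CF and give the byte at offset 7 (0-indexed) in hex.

0x8E

U+1C105 → 4-byte form F0 9C 84 85 at offsets 0–3.
U+1082CE → 4-byte form F4 88 8B 8E at offsets 4–7.
Offset 7 falls in char 2's range; it's byte 4 of F4 88 8B 8E = 0x8E.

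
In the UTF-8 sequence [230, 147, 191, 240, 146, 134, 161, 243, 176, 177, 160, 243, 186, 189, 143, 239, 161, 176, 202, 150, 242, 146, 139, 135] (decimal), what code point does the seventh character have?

U+922C7

Offset 0: leading byte 0xE6 = 11100110 → 3-byte char #1 = E6 93 BF.
Offset 3: leading byte 0xF0 = 11110000 → 4-byte char #2 = F0 92 86 A1.
Offset 7: leading byte 0xF3 = 11110011 → 4-byte char #3 = F3 B0 B1 A0.
Offset 11: leading byte 0xF3 = 11110011 → 4-byte char #4 = F3 BA BD 8F.
Offset 15: leading byte 0xEF = 11101111 → 3-byte char #5 = EF A1 B0.
Offset 18: leading byte 0xCA = 11001010 → 2-byte char #6 = CA 96.
Offset 20: leading byte 0xF2 = 11110010 → 4-byte char #7 = F2 92 8B 87.
Leading byte 0xF2 = 11110010 matches 11110xxx → 4-byte sequence.
Byte 1: 0xF2 = 11110010, payload 010 (3 bits).
Byte 2: 0x92 = 10010010 (10xxxxxx ✓), payload 010010.
Byte 3: 0x8B = 10001011 (10xxxxxx ✓), payload 001011.
Byte 4: 0x87 = 10000111 (10xxxxxx ✓), payload 000111.
Concatenate: 010010010001011000111 = 0x922C7 (21 bits → U+922C7).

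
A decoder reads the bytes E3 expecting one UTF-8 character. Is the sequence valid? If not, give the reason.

Leading byte 0xE3 = 11100011 → 3-byte form, but only 1 byte is present.

invalid (sequence truncated)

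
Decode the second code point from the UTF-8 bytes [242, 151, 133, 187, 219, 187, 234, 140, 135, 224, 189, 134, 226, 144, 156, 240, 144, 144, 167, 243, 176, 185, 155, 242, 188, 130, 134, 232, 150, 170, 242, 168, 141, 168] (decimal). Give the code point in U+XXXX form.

Offset 0: leading byte 0xF2 = 11110010 → 4-byte char #1 = F2 97 85 BB.
Offset 4: leading byte 0xDB = 11011011 → 2-byte char #2 = DB BB.
Leading byte 0xDB = 11011011 matches 110xxxxx → 2-byte sequence.
Byte 1: 0xDB = 11011011, payload 11011 (5 bits).
Byte 2: 0xBB = 10111011 (10xxxxxx ✓), payload 111011.
Concatenate: 11011111011 = 0x6FB (11 bits → U+06FB).

U+06FB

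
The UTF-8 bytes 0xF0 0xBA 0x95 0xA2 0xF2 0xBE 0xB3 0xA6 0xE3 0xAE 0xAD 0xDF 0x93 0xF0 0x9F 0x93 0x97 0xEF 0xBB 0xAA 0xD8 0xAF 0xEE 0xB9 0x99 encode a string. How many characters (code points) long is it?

8

Byte at offset 0: 0xF0 = 11110000 → 4-byte char (#1). Advance 4.
Byte at offset 4: 0xF2 = 11110010 → 4-byte char (#2). Advance 4.
Byte at offset 8: 0xE3 = 11100011 → 3-byte char (#3). Advance 3.
Byte at offset 11: 0xDF = 11011111 → 2-byte char (#4). Advance 2.
Byte at offset 13: 0xF0 = 11110000 → 4-byte char (#5). Advance 4.
Byte at offset 17: 0xEF = 11101111 → 3-byte char (#6). Advance 3.
Byte at offset 20: 0xD8 = 11011000 → 2-byte char (#7). Advance 2.
Byte at offset 22: 0xEE = 11101110 → 3-byte char (#8). Advance 3.
Reached end at offset 25 after 8 code points.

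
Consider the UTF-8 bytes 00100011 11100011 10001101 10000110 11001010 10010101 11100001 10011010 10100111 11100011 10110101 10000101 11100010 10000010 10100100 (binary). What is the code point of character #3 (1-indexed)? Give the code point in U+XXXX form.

Offset 0: leading byte 0x23 = 00100011 → 1-byte char #1 = 23.
Offset 1: leading byte 0xE3 = 11100011 → 3-byte char #2 = E3 8D 86.
Offset 4: leading byte 0xCA = 11001010 → 2-byte char #3 = CA 95.
Leading byte 0xCA = 11001010 matches 110xxxxx → 2-byte sequence.
Byte 1: 0xCA = 11001010, payload 01010 (5 bits).
Byte 2: 0x95 = 10010101 (10xxxxxx ✓), payload 010101.
Concatenate: 01010010101 = 0x295 (11 bits → U+0295).

U+0295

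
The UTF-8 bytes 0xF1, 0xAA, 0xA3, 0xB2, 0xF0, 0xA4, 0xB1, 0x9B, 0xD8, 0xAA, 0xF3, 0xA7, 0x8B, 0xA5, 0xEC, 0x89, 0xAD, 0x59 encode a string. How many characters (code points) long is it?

6

Byte at offset 0: 0xF1 = 11110001 → 4-byte char (#1). Advance 4.
Byte at offset 4: 0xF0 = 11110000 → 4-byte char (#2). Advance 4.
Byte at offset 8: 0xD8 = 11011000 → 2-byte char (#3). Advance 2.
Byte at offset 10: 0xF3 = 11110011 → 4-byte char (#4). Advance 4.
Byte at offset 14: 0xEC = 11101100 → 3-byte char (#5). Advance 3.
Byte at offset 17: 0x59 = 01011001 → 1-byte char (#6). Advance 1.
Reached end at offset 18 after 6 code points.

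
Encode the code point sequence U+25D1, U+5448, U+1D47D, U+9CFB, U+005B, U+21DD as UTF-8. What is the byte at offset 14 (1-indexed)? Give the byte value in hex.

0x5B

1-indexed offset 14 is 0-indexed offset 13.
U+25D1 → 3-byte form E2 97 91 at offsets 0–2.
U+5448 → 3-byte form E5 91 88 at offsets 3–5.
U+1D47D → 4-byte form F0 9D 91 BD at offsets 6–9.
U+9CFB → 3-byte form E9 B3 BB at offsets 10–12.
U+005B → 1-byte form 5B at offsets 13–13.
Offset 13 falls in char 5's range; it's byte 1 of 5B = 0x5B.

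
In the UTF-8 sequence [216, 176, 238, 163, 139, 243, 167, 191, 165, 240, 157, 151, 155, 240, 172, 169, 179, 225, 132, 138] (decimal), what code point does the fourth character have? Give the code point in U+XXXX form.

Offset 0: leading byte 0xD8 = 11011000 → 2-byte char #1 = D8 B0.
Offset 2: leading byte 0xEE = 11101110 → 3-byte char #2 = EE A3 8B.
Offset 5: leading byte 0xF3 = 11110011 → 4-byte char #3 = F3 A7 BF A5.
Offset 9: leading byte 0xF0 = 11110000 → 4-byte char #4 = F0 9D 97 9B.
Leading byte 0xF0 = 11110000 matches 11110xxx → 4-byte sequence.
Byte 1: 0xF0 = 11110000, payload 000 (3 bits).
Byte 2: 0x9D = 10011101 (10xxxxxx ✓), payload 011101.
Byte 3: 0x97 = 10010111 (10xxxxxx ✓), payload 010111.
Byte 4: 0x9B = 10011011 (10xxxxxx ✓), payload 011011.
Concatenate: 000011101010111011011 = 0x1D5DB (21 bits → U+1D5DB).

U+1D5DB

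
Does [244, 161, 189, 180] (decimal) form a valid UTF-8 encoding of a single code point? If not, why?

invalid (encodes a value above U+10FFFF)

Leading byte 0xF4 = 11110100 → 4-byte form.
Payload = 0x121F74, which exceeds U+10FFFF, the maximum Unicode code point. (Leading bytes F5–FF, or F4 followed by ≥ 0x90, are invalid.)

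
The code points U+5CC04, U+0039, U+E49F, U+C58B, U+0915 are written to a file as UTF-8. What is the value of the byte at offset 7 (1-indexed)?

0x92

1-indexed offset 7 is 0-indexed offset 6.
U+5CC04 → 4-byte form F1 9C B0 84 at offsets 0–3.
U+0039 → 1-byte form 39 at offsets 4–4.
U+E49F → 3-byte form EE 92 9F at offsets 5–7.
Offset 6 falls in char 3's range; it's byte 2 of EE 92 9F = 0x92.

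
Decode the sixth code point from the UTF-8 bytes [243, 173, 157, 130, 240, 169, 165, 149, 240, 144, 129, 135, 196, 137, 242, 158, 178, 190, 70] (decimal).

Offset 0: leading byte 0xF3 = 11110011 → 4-byte char #1 = F3 AD 9D 82.
Offset 4: leading byte 0xF0 = 11110000 → 4-byte char #2 = F0 A9 A5 95.
Offset 8: leading byte 0xF0 = 11110000 → 4-byte char #3 = F0 90 81 87.
Offset 12: leading byte 0xC4 = 11000100 → 2-byte char #4 = C4 89.
Offset 14: leading byte 0xF2 = 11110010 → 4-byte char #5 = F2 9E B2 BE.
Offset 18: leading byte 0x46 = 01000110 → 1-byte char #6 = 46.
Leading byte 0x46 = 01000110 matches 0xxxxxxx → 1-byte sequence.
Byte 1: 0x46 = 01000110, payload 1000110 (7 bits).
Concatenate: 1000110 = 0x46 (7 bits → U+0046).

U+0046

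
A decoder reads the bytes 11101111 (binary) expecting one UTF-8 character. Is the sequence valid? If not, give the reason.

invalid (sequence truncated)

Leading byte 0xEF = 11101111 → 3-byte form, but only 1 byte is present.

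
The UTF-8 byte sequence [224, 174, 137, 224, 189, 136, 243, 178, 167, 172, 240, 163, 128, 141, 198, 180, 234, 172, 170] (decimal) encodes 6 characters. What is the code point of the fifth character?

Offset 0: leading byte 0xE0 = 11100000 → 3-byte char #1 = E0 AE 89.
Offset 3: leading byte 0xE0 = 11100000 → 3-byte char #2 = E0 BD 88.
Offset 6: leading byte 0xF3 = 11110011 → 4-byte char #3 = F3 B2 A7 AC.
Offset 10: leading byte 0xF0 = 11110000 → 4-byte char #4 = F0 A3 80 8D.
Offset 14: leading byte 0xC6 = 11000110 → 2-byte char #5 = C6 B4.
Leading byte 0xC6 = 11000110 matches 110xxxxx → 2-byte sequence.
Byte 1: 0xC6 = 11000110, payload 00110 (5 bits).
Byte 2: 0xB4 = 10110100 (10xxxxxx ✓), payload 110100.
Concatenate: 00110110100 = 0x1B4 (11 bits → U+01B4).

U+01B4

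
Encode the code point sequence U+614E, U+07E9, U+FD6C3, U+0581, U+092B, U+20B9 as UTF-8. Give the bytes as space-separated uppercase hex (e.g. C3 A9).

E6 85 8E DF A9 F3 BD 9B 83 D6 81 E0 A4 AB E2 82 B9

U+614E: 3-byte form → E6 85 8E.
U+07E9: 2-byte form → DF A9.
U+FD6C3: 4-byte form → F3 BD 9B 83.
U+0581: 2-byte form → D6 81.
U+092B: 3-byte form → E0 A4 AB.
U+20B9: 3-byte form → E2 82 B9.
Concatenated (17 bytes): E6 85 8E DF A9 F3 BD 9B 83 D6 81 E0 A4 AB E2 82 B9.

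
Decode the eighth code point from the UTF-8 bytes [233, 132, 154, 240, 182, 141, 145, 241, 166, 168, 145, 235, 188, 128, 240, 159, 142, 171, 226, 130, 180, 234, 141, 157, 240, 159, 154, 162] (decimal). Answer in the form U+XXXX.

U+1F6A2

Offset 0: leading byte 0xE9 = 11101001 → 3-byte char #1 = E9 84 9A.
Offset 3: leading byte 0xF0 = 11110000 → 4-byte char #2 = F0 B6 8D 91.
Offset 7: leading byte 0xF1 = 11110001 → 4-byte char #3 = F1 A6 A8 91.
Offset 11: leading byte 0xEB = 11101011 → 3-byte char #4 = EB BC 80.
Offset 14: leading byte 0xF0 = 11110000 → 4-byte char #5 = F0 9F 8E AB.
Offset 18: leading byte 0xE2 = 11100010 → 3-byte char #6 = E2 82 B4.
Offset 21: leading byte 0xEA = 11101010 → 3-byte char #7 = EA 8D 9D.
Offset 24: leading byte 0xF0 = 11110000 → 4-byte char #8 = F0 9F 9A A2.
Leading byte 0xF0 = 11110000 matches 11110xxx → 4-byte sequence.
Byte 1: 0xF0 = 11110000, payload 000 (3 bits).
Byte 2: 0x9F = 10011111 (10xxxxxx ✓), payload 011111.
Byte 3: 0x9A = 10011010 (10xxxxxx ✓), payload 011010.
Byte 4: 0xA2 = 10100010 (10xxxxxx ✓), payload 100010.
Concatenate: 000011111011010100010 = 0x1F6A2 (21 bits → U+1F6A2).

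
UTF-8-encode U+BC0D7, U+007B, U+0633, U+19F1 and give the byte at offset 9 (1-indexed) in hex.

0xA7

1-indexed offset 9 is 0-indexed offset 8.
U+BC0D7 → 4-byte form F2 BC 83 97 at offsets 0–3.
U+007B → 1-byte form 7B at offsets 4–4.
U+0633 → 2-byte form D8 B3 at offsets 5–6.
U+19F1 → 3-byte form E1 A7 B1 at offsets 7–9.
Offset 8 falls in char 4's range; it's byte 2 of E1 A7 B1 = 0xA7.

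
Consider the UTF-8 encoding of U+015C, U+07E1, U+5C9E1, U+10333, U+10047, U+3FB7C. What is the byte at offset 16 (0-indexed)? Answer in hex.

U+015C → 2-byte form C5 9C at offsets 0–1.
U+07E1 → 2-byte form DF A1 at offsets 2–3.
U+5C9E1 → 4-byte form F1 9C A7 A1 at offsets 4–7.
U+10333 → 4-byte form F0 90 8C B3 at offsets 8–11.
U+10047 → 4-byte form F0 90 81 87 at offsets 12–15.
U+3FB7C → 4-byte form F0 BF AD BC at offsets 16–19.
Offset 16 falls in char 6's range; it's byte 1 of F0 BF AD BC = 0xF0.

0xF0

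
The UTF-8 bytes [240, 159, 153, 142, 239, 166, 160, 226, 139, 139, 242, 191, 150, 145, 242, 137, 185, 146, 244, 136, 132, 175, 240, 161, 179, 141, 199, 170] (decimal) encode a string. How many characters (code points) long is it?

Byte at offset 0: 0xF0 = 11110000 → 4-byte char (#1). Advance 4.
Byte at offset 4: 0xEF = 11101111 → 3-byte char (#2). Advance 3.
Byte at offset 7: 0xE2 = 11100010 → 3-byte char (#3). Advance 3.
Byte at offset 10: 0xF2 = 11110010 → 4-byte char (#4). Advance 4.
Byte at offset 14: 0xF2 = 11110010 → 4-byte char (#5). Advance 4.
Byte at offset 18: 0xF4 = 11110100 → 4-byte char (#6). Advance 4.
Byte at offset 22: 0xF0 = 11110000 → 4-byte char (#7). Advance 4.
Byte at offset 26: 0xC7 = 11000111 → 2-byte char (#8). Advance 2.
Reached end at offset 28 after 8 code points.

8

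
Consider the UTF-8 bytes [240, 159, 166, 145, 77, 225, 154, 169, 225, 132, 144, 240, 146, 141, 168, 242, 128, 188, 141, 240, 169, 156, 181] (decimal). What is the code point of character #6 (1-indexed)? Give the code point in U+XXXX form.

Offset 0: leading byte 0xF0 = 11110000 → 4-byte char #1 = F0 9F A6 91.
Offset 4: leading byte 0x4D = 01001101 → 1-byte char #2 = 4D.
Offset 5: leading byte 0xE1 = 11100001 → 3-byte char #3 = E1 9A A9.
Offset 8: leading byte 0xE1 = 11100001 → 3-byte char #4 = E1 84 90.
Offset 11: leading byte 0xF0 = 11110000 → 4-byte char #5 = F0 92 8D A8.
Offset 15: leading byte 0xF2 = 11110010 → 4-byte char #6 = F2 80 BC 8D.
Leading byte 0xF2 = 11110010 matches 11110xxx → 4-byte sequence.
Byte 1: 0xF2 = 11110010, payload 010 (3 bits).
Byte 2: 0x80 = 10000000 (10xxxxxx ✓), payload 000000.
Byte 3: 0xBC = 10111100 (10xxxxxx ✓), payload 111100.
Byte 4: 0x8D = 10001101 (10xxxxxx ✓), payload 001101.
Concatenate: 010000000111100001101 = 0x80F0D (21 bits → U+80F0D).

U+80F0D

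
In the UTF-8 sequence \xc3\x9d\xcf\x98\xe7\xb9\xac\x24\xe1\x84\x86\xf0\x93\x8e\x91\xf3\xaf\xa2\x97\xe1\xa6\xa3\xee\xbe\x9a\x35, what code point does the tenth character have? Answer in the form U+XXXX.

Offset 0: leading byte 0xC3 = 11000011 → 2-byte char #1 = C3 9D.
Offset 2: leading byte 0xCF = 11001111 → 2-byte char #2 = CF 98.
Offset 4: leading byte 0xE7 = 11100111 → 3-byte char #3 = E7 B9 AC.
Offset 7: leading byte 0x24 = 00100100 → 1-byte char #4 = 24.
Offset 8: leading byte 0xE1 = 11100001 → 3-byte char #5 = E1 84 86.
Offset 11: leading byte 0xF0 = 11110000 → 4-byte char #6 = F0 93 8E 91.
Offset 15: leading byte 0xF3 = 11110011 → 4-byte char #7 = F3 AF A2 97.
Offset 19: leading byte 0xE1 = 11100001 → 3-byte char #8 = E1 A6 A3.
Offset 22: leading byte 0xEE = 11101110 → 3-byte char #9 = EE BE 9A.
Offset 25: leading byte 0x35 = 00110101 → 1-byte char #10 = 35.
Leading byte 0x35 = 00110101 matches 0xxxxxxx → 1-byte sequence.
Byte 1: 0x35 = 00110101, payload 0110101 (7 bits).
Concatenate: 0110101 = 0x35 (7 bits → U+0035).

U+0035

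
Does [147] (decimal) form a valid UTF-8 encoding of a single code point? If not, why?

invalid (continuation byte with no leading byte)

Byte 0x93 = 10010011 has the form 10xxxxxx — a continuation byte — but there is no preceding leading byte.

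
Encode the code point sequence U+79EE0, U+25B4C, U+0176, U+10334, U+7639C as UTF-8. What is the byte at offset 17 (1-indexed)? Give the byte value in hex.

1-indexed offset 17 is 0-indexed offset 16.
U+79EE0 → 4-byte form F1 B9 BB A0 at offsets 0–3.
U+25B4C → 4-byte form F0 A5 AD 8C at offsets 4–7.
U+0176 → 2-byte form C5 B6 at offsets 8–9.
U+10334 → 4-byte form F0 90 8C B4 at offsets 10–13.
U+7639C → 4-byte form F1 B6 8E 9C at offsets 14–17.
Offset 16 falls in char 5's range; it's byte 3 of F1 B6 8E 9C = 0x8E.

0x8E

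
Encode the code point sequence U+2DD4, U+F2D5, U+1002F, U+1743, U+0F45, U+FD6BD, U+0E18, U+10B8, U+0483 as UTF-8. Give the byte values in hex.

E2 B7 94 EF 8B 95 F0 90 80 AF E1 9D 83 E0 BD 85 F3 BD 9A BD E0 B8 98 E1 82 B8 D2 83

U+2DD4: 3-byte form → E2 B7 94.
U+F2D5: 3-byte form → EF 8B 95.
U+1002F: 4-byte form → F0 90 80 AF.
U+1743: 3-byte form → E1 9D 83.
U+0F45: 3-byte form → E0 BD 85.
U+FD6BD: 4-byte form → F3 BD 9A BD.
U+0E18: 3-byte form → E0 B8 98.
U+10B8: 3-byte form → E1 82 B8.
U+0483: 2-byte form → D2 83.
Concatenated (28 bytes): E2 B7 94 EF 8B 95 F0 90 80 AF E1 9D 83 E0 BD 85 F3 BD 9A BD E0 B8 98 E1 82 B8 D2 83.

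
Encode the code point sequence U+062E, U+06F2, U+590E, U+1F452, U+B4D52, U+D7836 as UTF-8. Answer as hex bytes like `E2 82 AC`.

U+062E: 2-byte form → D8 AE.
U+06F2: 2-byte form → DB B2.
U+590E: 3-byte form → E5 A4 8E.
U+1F452: 4-byte form → F0 9F 91 92.
U+B4D52: 4-byte form → F2 B4 B5 92.
U+D7836: 4-byte form → F3 97 A0 B6.
Concatenated (19 bytes): D8 AE DB B2 E5 A4 8E F0 9F 91 92 F2 B4 B5 92 F3 97 A0 B6.

D8 AE DB B2 E5 A4 8E F0 9F 91 92 F2 B4 B5 92 F3 97 A0 B6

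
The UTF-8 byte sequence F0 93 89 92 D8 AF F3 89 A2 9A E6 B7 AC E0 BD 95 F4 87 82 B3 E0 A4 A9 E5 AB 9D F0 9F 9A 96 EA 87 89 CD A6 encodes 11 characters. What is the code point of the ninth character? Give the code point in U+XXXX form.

Offset 0: leading byte 0xF0 = 11110000 → 4-byte char #1 = F0 93 89 92.
Offset 4: leading byte 0xD8 = 11011000 → 2-byte char #2 = D8 AF.
Offset 6: leading byte 0xF3 = 11110011 → 4-byte char #3 = F3 89 A2 9A.
Offset 10: leading byte 0xE6 = 11100110 → 3-byte char #4 = E6 B7 AC.
Offset 13: leading byte 0xE0 = 11100000 → 3-byte char #5 = E0 BD 95.
Offset 16: leading byte 0xF4 = 11110100 → 4-byte char #6 = F4 87 82 B3.
Offset 20: leading byte 0xE0 = 11100000 → 3-byte char #7 = E0 A4 A9.
Offset 23: leading byte 0xE5 = 11100101 → 3-byte char #8 = E5 AB 9D.
Offset 26: leading byte 0xF0 = 11110000 → 4-byte char #9 = F0 9F 9A 96.
Leading byte 0xF0 = 11110000 matches 11110xxx → 4-byte sequence.
Byte 1: 0xF0 = 11110000, payload 000 (3 bits).
Byte 2: 0x9F = 10011111 (10xxxxxx ✓), payload 011111.
Byte 3: 0x9A = 10011010 (10xxxxxx ✓), payload 011010.
Byte 4: 0x96 = 10010110 (10xxxxxx ✓), payload 010110.
Concatenate: 000011111011010010110 = 0x1F696 (21 bits → U+1F696).

U+1F696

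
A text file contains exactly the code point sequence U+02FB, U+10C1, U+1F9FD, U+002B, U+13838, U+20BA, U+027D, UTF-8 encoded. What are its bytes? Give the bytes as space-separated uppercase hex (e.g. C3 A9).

CB BB E1 83 81 F0 9F A7 BD 2B F0 93 A0 B8 E2 82 BA C9 BD

U+02FB: 2-byte form → CB BB.
U+10C1: 3-byte form → E1 83 81.
U+1F9FD: 4-byte form → F0 9F A7 BD.
U+002B: 1-byte form → 2B.
U+13838: 4-byte form → F0 93 A0 B8.
U+20BA: 3-byte form → E2 82 BA.
U+027D: 2-byte form → C9 BD.
Concatenated (19 bytes): CB BB E1 83 81 F0 9F A7 BD 2B F0 93 A0 B8 E2 82 BA C9 BD.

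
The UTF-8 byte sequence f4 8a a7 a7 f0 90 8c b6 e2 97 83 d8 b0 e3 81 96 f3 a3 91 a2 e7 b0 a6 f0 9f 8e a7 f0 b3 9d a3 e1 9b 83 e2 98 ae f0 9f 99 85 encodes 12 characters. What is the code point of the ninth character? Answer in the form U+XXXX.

U+33763

Offset 0: leading byte 0xF4 = 11110100 → 4-byte char #1 = F4 8A A7 A7.
Offset 4: leading byte 0xF0 = 11110000 → 4-byte char #2 = F0 90 8C B6.
Offset 8: leading byte 0xE2 = 11100010 → 3-byte char #3 = E2 97 83.
Offset 11: leading byte 0xD8 = 11011000 → 2-byte char #4 = D8 B0.
Offset 13: leading byte 0xE3 = 11100011 → 3-byte char #5 = E3 81 96.
Offset 16: leading byte 0xF3 = 11110011 → 4-byte char #6 = F3 A3 91 A2.
Offset 20: leading byte 0xE7 = 11100111 → 3-byte char #7 = E7 B0 A6.
Offset 23: leading byte 0xF0 = 11110000 → 4-byte char #8 = F0 9F 8E A7.
Offset 27: leading byte 0xF0 = 11110000 → 4-byte char #9 = F0 B3 9D A3.
Leading byte 0xF0 = 11110000 matches 11110xxx → 4-byte sequence.
Byte 1: 0xF0 = 11110000, payload 000 (3 bits).
Byte 2: 0xB3 = 10110011 (10xxxxxx ✓), payload 110011.
Byte 3: 0x9D = 10011101 (10xxxxxx ✓), payload 011101.
Byte 4: 0xA3 = 10100011 (10xxxxxx ✓), payload 100011.
Concatenate: 000110011011101100011 = 0x33763 (21 bits → U+33763).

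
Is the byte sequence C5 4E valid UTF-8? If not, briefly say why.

Leading byte 0xC5 = 11000101 → 2-byte form.
Byte 2 is 0x4E = 01001110, which is not 10xxxxxx — expected a continuation byte.

invalid (non-continuation byte where continuation expected)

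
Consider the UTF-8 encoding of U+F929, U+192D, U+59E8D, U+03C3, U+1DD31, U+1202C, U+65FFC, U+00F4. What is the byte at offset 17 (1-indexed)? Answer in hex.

0xF0

1-indexed offset 17 is 0-indexed offset 16.
U+F929 → 3-byte form EF A4 A9 at offsets 0–2.
U+192D → 3-byte form E1 A4 AD at offsets 3–5.
U+59E8D → 4-byte form F1 99 BA 8D at offsets 6–9.
U+03C3 → 2-byte form CF 83 at offsets 10–11.
U+1DD31 → 4-byte form F0 9D B4 B1 at offsets 12–15.
U+1202C → 4-byte form F0 92 80 AC at offsets 16–19.
Offset 16 falls in char 6's range; it's byte 1 of F0 92 80 AC = 0xF0.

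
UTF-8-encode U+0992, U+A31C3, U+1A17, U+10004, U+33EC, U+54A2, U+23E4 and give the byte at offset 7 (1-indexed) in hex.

1-indexed offset 7 is 0-indexed offset 6.
U+0992 → 3-byte form E0 A6 92 at offsets 0–2.
U+A31C3 → 4-byte form F2 A3 87 83 at offsets 3–6.
Offset 6 falls in char 2's range; it's byte 4 of F2 A3 87 83 = 0x83.

0x83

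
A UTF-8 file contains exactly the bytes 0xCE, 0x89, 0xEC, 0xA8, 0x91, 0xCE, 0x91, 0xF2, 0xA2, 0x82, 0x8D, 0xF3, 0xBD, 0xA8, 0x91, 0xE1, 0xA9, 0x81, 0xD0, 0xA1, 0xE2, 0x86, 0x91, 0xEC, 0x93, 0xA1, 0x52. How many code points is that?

Byte at offset 0: 0xCE = 11001110 → 2-byte char (#1). Advance 2.
Byte at offset 2: 0xEC = 11101100 → 3-byte char (#2). Advance 3.
Byte at offset 5: 0xCE = 11001110 → 2-byte char (#3). Advance 2.
Byte at offset 7: 0xF2 = 11110010 → 4-byte char (#4). Advance 4.
Byte at offset 11: 0xF3 = 11110011 → 4-byte char (#5). Advance 4.
Byte at offset 15: 0xE1 = 11100001 → 3-byte char (#6). Advance 3.
Byte at offset 18: 0xD0 = 11010000 → 2-byte char (#7). Advance 2.
Byte at offset 20: 0xE2 = 11100010 → 3-byte char (#8). Advance 3.
Byte at offset 23: 0xEC = 11101100 → 3-byte char (#9). Advance 3.
Byte at offset 26: 0x52 = 01010010 → 1-byte char (#10). Advance 1.
Reached end at offset 27 after 10 code points.

10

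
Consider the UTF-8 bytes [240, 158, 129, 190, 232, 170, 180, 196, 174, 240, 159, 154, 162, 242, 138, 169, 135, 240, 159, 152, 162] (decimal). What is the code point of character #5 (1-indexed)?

U+8AA47

Offset 0: leading byte 0xF0 = 11110000 → 4-byte char #1 = F0 9E 81 BE.
Offset 4: leading byte 0xE8 = 11101000 → 3-byte char #2 = E8 AA B4.
Offset 7: leading byte 0xC4 = 11000100 → 2-byte char #3 = C4 AE.
Offset 9: leading byte 0xF0 = 11110000 → 4-byte char #4 = F0 9F 9A A2.
Offset 13: leading byte 0xF2 = 11110010 → 4-byte char #5 = F2 8A A9 87.
Leading byte 0xF2 = 11110010 matches 11110xxx → 4-byte sequence.
Byte 1: 0xF2 = 11110010, payload 010 (3 bits).
Byte 2: 0x8A = 10001010 (10xxxxxx ✓), payload 001010.
Byte 3: 0xA9 = 10101001 (10xxxxxx ✓), payload 101001.
Byte 4: 0x87 = 10000111 (10xxxxxx ✓), payload 000111.
Concatenate: 010001010101001000111 = 0x8AA47 (21 bits → U+8AA47).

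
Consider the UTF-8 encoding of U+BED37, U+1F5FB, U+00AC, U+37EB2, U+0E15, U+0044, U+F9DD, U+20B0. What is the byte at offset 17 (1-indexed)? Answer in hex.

0x95

1-indexed offset 17 is 0-indexed offset 16.
U+BED37 → 4-byte form F2 BE B4 B7 at offsets 0–3.
U+1F5FB → 4-byte form F0 9F 97 BB at offsets 4–7.
U+00AC → 2-byte form C2 AC at offsets 8–9.
U+37EB2 → 4-byte form F0 B7 BA B2 at offsets 10–13.
U+0E15 → 3-byte form E0 B8 95 at offsets 14–16.
Offset 16 falls in char 5's range; it's byte 3 of E0 B8 95 = 0x95.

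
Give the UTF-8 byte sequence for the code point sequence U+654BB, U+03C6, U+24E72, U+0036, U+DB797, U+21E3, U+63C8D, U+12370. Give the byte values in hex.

F1 A5 92 BB CF 86 F0 A4 B9 B2 36 F3 9B 9E 97 E2 87 A3 F1 A3 B2 8D F0 92 8D B0

U+654BB: 4-byte form → F1 A5 92 BB.
U+03C6: 2-byte form → CF 86.
U+24E72: 4-byte form → F0 A4 B9 B2.
U+0036: 1-byte form → 36.
U+DB797: 4-byte form → F3 9B 9E 97.
U+21E3: 3-byte form → E2 87 A3.
U+63C8D: 4-byte form → F1 A3 B2 8D.
U+12370: 4-byte form → F0 92 8D B0.
Concatenated (26 bytes): F1 A5 92 BB CF 86 F0 A4 B9 B2 36 F3 9B 9E 97 E2 87 A3 F1 A3 B2 8D F0 92 8D B0.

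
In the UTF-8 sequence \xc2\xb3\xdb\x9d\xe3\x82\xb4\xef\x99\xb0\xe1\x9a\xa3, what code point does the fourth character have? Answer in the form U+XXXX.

U+F670

Offset 0: leading byte 0xC2 = 11000010 → 2-byte char #1 = C2 B3.
Offset 2: leading byte 0xDB = 11011011 → 2-byte char #2 = DB 9D.
Offset 4: leading byte 0xE3 = 11100011 → 3-byte char #3 = E3 82 B4.
Offset 7: leading byte 0xEF = 11101111 → 3-byte char #4 = EF 99 B0.
Leading byte 0xEF = 11101111 matches 1110xxxx → 3-byte sequence.
Byte 1: 0xEF = 11101111, payload 1111 (4 bits).
Byte 2: 0x99 = 10011001 (10xxxxxx ✓), payload 011001.
Byte 3: 0xB0 = 10110000 (10xxxxxx ✓), payload 110000.
Concatenate: 1111011001110000 = 0xF670 (16 bits → U+F670).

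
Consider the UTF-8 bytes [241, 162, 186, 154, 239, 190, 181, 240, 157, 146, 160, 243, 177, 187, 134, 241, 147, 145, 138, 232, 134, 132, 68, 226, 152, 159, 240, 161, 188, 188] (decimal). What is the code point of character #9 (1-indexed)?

Offset 0: leading byte 0xF1 = 11110001 → 4-byte char #1 = F1 A2 BA 9A.
Offset 4: leading byte 0xEF = 11101111 → 3-byte char #2 = EF BE B5.
Offset 7: leading byte 0xF0 = 11110000 → 4-byte char #3 = F0 9D 92 A0.
Offset 11: leading byte 0xF3 = 11110011 → 4-byte char #4 = F3 B1 BB 86.
Offset 15: leading byte 0xF1 = 11110001 → 4-byte char #5 = F1 93 91 8A.
Offset 19: leading byte 0xE8 = 11101000 → 3-byte char #6 = E8 86 84.
Offset 22: leading byte 0x44 = 01000100 → 1-byte char #7 = 44.
Offset 23: leading byte 0xE2 = 11100010 → 3-byte char #8 = E2 98 9F.
Offset 26: leading byte 0xF0 = 11110000 → 4-byte char #9 = F0 A1 BC BC.
Leading byte 0xF0 = 11110000 matches 11110xxx → 4-byte sequence.
Byte 1: 0xF0 = 11110000, payload 000 (3 bits).
Byte 2: 0xA1 = 10100001 (10xxxxxx ✓), payload 100001.
Byte 3: 0xBC = 10111100 (10xxxxxx ✓), payload 111100.
Byte 4: 0xBC = 10111100 (10xxxxxx ✓), payload 111100.
Concatenate: 000100001111100111100 = 0x21F3C (21 bits → U+21F3C).

U+21F3C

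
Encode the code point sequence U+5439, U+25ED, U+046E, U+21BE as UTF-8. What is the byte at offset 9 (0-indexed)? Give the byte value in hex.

U+5439 → 3-byte form E5 90 B9 at offsets 0–2.
U+25ED → 3-byte form E2 97 AD at offsets 3–5.
U+046E → 2-byte form D1 AE at offsets 6–7.
U+21BE → 3-byte form E2 86 BE at offsets 8–10.
Offset 9 falls in char 4's range; it's byte 2 of E2 86 BE = 0x86.

0x86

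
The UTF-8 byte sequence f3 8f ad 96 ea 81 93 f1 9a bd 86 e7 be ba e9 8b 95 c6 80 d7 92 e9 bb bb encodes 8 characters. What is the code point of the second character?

U+A053

Offset 0: leading byte 0xF3 = 11110011 → 4-byte char #1 = F3 8F AD 96.
Offset 4: leading byte 0xEA = 11101010 → 3-byte char #2 = EA 81 93.
Leading byte 0xEA = 11101010 matches 1110xxxx → 3-byte sequence.
Byte 1: 0xEA = 11101010, payload 1010 (4 bits).
Byte 2: 0x81 = 10000001 (10xxxxxx ✓), payload 000001.
Byte 3: 0x93 = 10010011 (10xxxxxx ✓), payload 010011.
Concatenate: 1010000001010011 = 0xA053 (16 bits → U+A053).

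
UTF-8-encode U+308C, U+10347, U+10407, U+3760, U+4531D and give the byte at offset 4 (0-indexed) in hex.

U+308C → 3-byte form E3 82 8C at offsets 0–2.
U+10347 → 4-byte form F0 90 8D 87 at offsets 3–6.
Offset 4 falls in char 2's range; it's byte 2 of F0 90 8D 87 = 0x90.

0x90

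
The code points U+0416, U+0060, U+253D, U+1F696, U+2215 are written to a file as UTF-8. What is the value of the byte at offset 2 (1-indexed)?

1-indexed offset 2 is 0-indexed offset 1.
U+0416 → 2-byte form D0 96 at offsets 0–1.
Offset 1 falls in char 1's range; it's byte 2 of D0 96 = 0x96.

0x96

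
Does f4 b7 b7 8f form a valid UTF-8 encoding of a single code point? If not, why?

Leading byte 0xF4 = 11110100 → 4-byte form.
Payload = 0x137DCF, which exceeds U+10FFFF, the maximum Unicode code point. (Leading bytes F5–FF, or F4 followed by ≥ 0x90, are invalid.)

invalid (encodes a value above U+10FFFF)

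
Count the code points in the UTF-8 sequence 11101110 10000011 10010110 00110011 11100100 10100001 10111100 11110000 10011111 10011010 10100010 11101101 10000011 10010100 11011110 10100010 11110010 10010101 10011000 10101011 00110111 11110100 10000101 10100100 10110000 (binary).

9

Byte at offset 0: 0xEE = 11101110 → 3-byte char (#1). Advance 3.
Byte at offset 3: 0x33 = 00110011 → 1-byte char (#2). Advance 1.
Byte at offset 4: 0xE4 = 11100100 → 3-byte char (#3). Advance 3.
Byte at offset 7: 0xF0 = 11110000 → 4-byte char (#4). Advance 4.
Byte at offset 11: 0xED = 11101101 → 3-byte char (#5). Advance 3.
Byte at offset 14: 0xDE = 11011110 → 2-byte char (#6). Advance 2.
Byte at offset 16: 0xF2 = 11110010 → 4-byte char (#7). Advance 4.
Byte at offset 20: 0x37 = 00110111 → 1-byte char (#8). Advance 1.
Byte at offset 21: 0xF4 = 11110100 → 4-byte char (#9). Advance 4.
Reached end at offset 25 after 9 code points.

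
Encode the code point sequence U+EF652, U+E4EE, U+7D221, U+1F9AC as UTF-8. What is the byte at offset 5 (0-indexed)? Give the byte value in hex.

0x93

U+EF652 → 4-byte form F3 AF 99 92 at offsets 0–3.
U+E4EE → 3-byte form EE 93 AE at offsets 4–6.
Offset 5 falls in char 2's range; it's byte 2 of EE 93 AE = 0x93.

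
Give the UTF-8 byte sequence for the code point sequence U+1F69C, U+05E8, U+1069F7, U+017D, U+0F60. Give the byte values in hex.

F0 9F 9A 9C D7 A8 F4 86 A7 B7 C5 BD E0 BD A0

U+1F69C: 4-byte form → F0 9F 9A 9C.
U+05E8: 2-byte form → D7 A8.
U+1069F7: 4-byte form → F4 86 A7 B7.
U+017D: 2-byte form → C5 BD.
U+0F60: 3-byte form → E0 BD A0.
Concatenated (15 bytes): F0 9F 9A 9C D7 A8 F4 86 A7 B7 C5 BD E0 BD A0.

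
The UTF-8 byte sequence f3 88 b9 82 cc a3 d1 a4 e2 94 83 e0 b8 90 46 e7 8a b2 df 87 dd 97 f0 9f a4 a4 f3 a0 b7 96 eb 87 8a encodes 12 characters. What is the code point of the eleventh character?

U+E0DD6

Offset 0: leading byte 0xF3 = 11110011 → 4-byte char #1 = F3 88 B9 82.
Offset 4: leading byte 0xCC = 11001100 → 2-byte char #2 = CC A3.
Offset 6: leading byte 0xD1 = 11010001 → 2-byte char #3 = D1 A4.
Offset 8: leading byte 0xE2 = 11100010 → 3-byte char #4 = E2 94 83.
Offset 11: leading byte 0xE0 = 11100000 → 3-byte char #5 = E0 B8 90.
Offset 14: leading byte 0x46 = 01000110 → 1-byte char #6 = 46.
Offset 15: leading byte 0xE7 = 11100111 → 3-byte char #7 = E7 8A B2.
Offset 18: leading byte 0xDF = 11011111 → 2-byte char #8 = DF 87.
Offset 20: leading byte 0xDD = 11011101 → 2-byte char #9 = DD 97.
Offset 22: leading byte 0xF0 = 11110000 → 4-byte char #10 = F0 9F A4 A4.
Offset 26: leading byte 0xF3 = 11110011 → 4-byte char #11 = F3 A0 B7 96.
Leading byte 0xF3 = 11110011 matches 11110xxx → 4-byte sequence.
Byte 1: 0xF3 = 11110011, payload 011 (3 bits).
Byte 2: 0xA0 = 10100000 (10xxxxxx ✓), payload 100000.
Byte 3: 0xB7 = 10110111 (10xxxxxx ✓), payload 110111.
Byte 4: 0x96 = 10010110 (10xxxxxx ✓), payload 010110.
Concatenate: 011100000110111010110 = 0xE0DD6 (21 bits → U+E0DD6).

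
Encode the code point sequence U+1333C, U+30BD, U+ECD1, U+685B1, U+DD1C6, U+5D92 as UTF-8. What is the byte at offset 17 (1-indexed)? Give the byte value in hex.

0x87

1-indexed offset 17 is 0-indexed offset 16.
U+1333C → 4-byte form F0 93 8C BC at offsets 0–3.
U+30BD → 3-byte form E3 82 BD at offsets 4–6.
U+ECD1 → 3-byte form EE B3 91 at offsets 7–9.
U+685B1 → 4-byte form F1 A8 96 B1 at offsets 10–13.
U+DD1C6 → 4-byte form F3 9D 87 86 at offsets 14–17.
Offset 16 falls in char 5's range; it's byte 3 of F3 9D 87 86 = 0x87.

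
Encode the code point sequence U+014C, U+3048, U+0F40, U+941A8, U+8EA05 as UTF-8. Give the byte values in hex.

U+014C: 2-byte form → C5 8C.
U+3048: 3-byte form → E3 81 88.
U+0F40: 3-byte form → E0 BD 80.
U+941A8: 4-byte form → F2 94 86 A8.
U+8EA05: 4-byte form → F2 8E A8 85.
Concatenated (16 bytes): C5 8C E3 81 88 E0 BD 80 F2 94 86 A8 F2 8E A8 85.

C5 8C E3 81 88 E0 BD 80 F2 94 86 A8 F2 8E A8 85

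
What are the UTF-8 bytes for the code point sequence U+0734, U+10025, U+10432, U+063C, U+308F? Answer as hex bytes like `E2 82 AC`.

DC B4 F0 90 80 A5 F0 90 90 B2 D8 BC E3 82 8F

U+0734: 2-byte form → DC B4.
U+10025: 4-byte form → F0 90 80 A5.
U+10432: 4-byte form → F0 90 90 B2.
U+063C: 2-byte form → D8 BC.
U+308F: 3-byte form → E3 82 8F.
Concatenated (15 bytes): DC B4 F0 90 80 A5 F0 90 90 B2 D8 BC E3 82 8F.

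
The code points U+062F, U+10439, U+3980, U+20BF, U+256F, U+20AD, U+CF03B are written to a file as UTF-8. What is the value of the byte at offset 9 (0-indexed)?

U+062F → 2-byte form D8 AF at offsets 0–1.
U+10439 → 4-byte form F0 90 90 B9 at offsets 2–5.
U+3980 → 3-byte form E3 A6 80 at offsets 6–8.
U+20BF → 3-byte form E2 82 BF at offsets 9–11.
Offset 9 falls in char 4's range; it's byte 1 of E2 82 BF = 0xE2.

0xE2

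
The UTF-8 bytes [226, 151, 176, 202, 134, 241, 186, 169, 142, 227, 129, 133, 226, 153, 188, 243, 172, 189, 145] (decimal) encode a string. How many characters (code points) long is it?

6

Byte at offset 0: 0xE2 = 11100010 → 3-byte char (#1). Advance 3.
Byte at offset 3: 0xCA = 11001010 → 2-byte char (#2). Advance 2.
Byte at offset 5: 0xF1 = 11110001 → 4-byte char (#3). Advance 4.
Byte at offset 9: 0xE3 = 11100011 → 3-byte char (#4). Advance 3.
Byte at offset 12: 0xE2 = 11100010 → 3-byte char (#5). Advance 3.
Byte at offset 15: 0xF3 = 11110011 → 4-byte char (#6). Advance 4.
Reached end at offset 19 after 6 code points.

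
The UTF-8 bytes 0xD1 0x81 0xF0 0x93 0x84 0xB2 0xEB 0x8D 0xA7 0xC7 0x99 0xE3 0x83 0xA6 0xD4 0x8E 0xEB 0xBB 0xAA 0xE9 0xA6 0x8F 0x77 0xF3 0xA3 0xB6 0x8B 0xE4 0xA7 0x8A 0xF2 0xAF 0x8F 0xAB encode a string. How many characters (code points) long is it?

12

Byte at offset 0: 0xD1 = 11010001 → 2-byte char (#1). Advance 2.
Byte at offset 2: 0xF0 = 11110000 → 4-byte char (#2). Advance 4.
Byte at offset 6: 0xEB = 11101011 → 3-byte char (#3). Advance 3.
Byte at offset 9: 0xC7 = 11000111 → 2-byte char (#4). Advance 2.
Byte at offset 11: 0xE3 = 11100011 → 3-byte char (#5). Advance 3.
Byte at offset 14: 0xD4 = 11010100 → 2-byte char (#6). Advance 2.
Byte at offset 16: 0xEB = 11101011 → 3-byte char (#7). Advance 3.
Byte at offset 19: 0xE9 = 11101001 → 3-byte char (#8). Advance 3.
Byte at offset 22: 0x77 = 01110111 → 1-byte char (#9). Advance 1.
Byte at offset 23: 0xF3 = 11110011 → 4-byte char (#10). Advance 4.
Byte at offset 27: 0xE4 = 11100100 → 3-byte char (#11). Advance 3.
Byte at offset 30: 0xF2 = 11110010 → 4-byte char (#12). Advance 4.
Reached end at offset 34 after 12 code points.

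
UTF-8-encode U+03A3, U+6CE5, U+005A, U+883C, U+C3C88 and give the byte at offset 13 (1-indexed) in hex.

1-indexed offset 13 is 0-indexed offset 12.
U+03A3 → 2-byte form CE A3 at offsets 0–1.
U+6CE5 → 3-byte form E6 B3 A5 at offsets 2–4.
U+005A → 1-byte form 5A at offsets 5–5.
U+883C → 3-byte form E8 A0 BC at offsets 6–8.
U+C3C88 → 4-byte form F3 83 B2 88 at offsets 9–12.
Offset 12 falls in char 5's range; it's byte 4 of F3 83 B2 88 = 0x88.

0x88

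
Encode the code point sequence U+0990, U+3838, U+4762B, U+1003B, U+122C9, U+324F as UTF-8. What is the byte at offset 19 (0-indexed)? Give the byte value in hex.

U+0990 → 3-byte form E0 A6 90 at offsets 0–2.
U+3838 → 3-byte form E3 A0 B8 at offsets 3–5.
U+4762B → 4-byte form F1 87 98 AB at offsets 6–9.
U+1003B → 4-byte form F0 90 80 BB at offsets 10–13.
U+122C9 → 4-byte form F0 92 8B 89 at offsets 14–17.
U+324F → 3-byte form E3 89 8F at offsets 18–20.
Offset 19 falls in char 6's range; it's byte 2 of E3 89 8F = 0x89.

0x89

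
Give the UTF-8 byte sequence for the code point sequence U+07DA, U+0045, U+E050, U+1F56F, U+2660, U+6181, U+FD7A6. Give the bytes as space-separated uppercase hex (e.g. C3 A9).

U+07DA: 2-byte form → DF 9A.
U+0045: 1-byte form → 45.
U+E050: 3-byte form → EE 81 90.
U+1F56F: 4-byte form → F0 9F 95 AF.
U+2660: 3-byte form → E2 99 A0.
U+6181: 3-byte form → E6 86 81.
U+FD7A6: 4-byte form → F3 BD 9E A6.
Concatenated (20 bytes): DF 9A 45 EE 81 90 F0 9F 95 AF E2 99 A0 E6 86 81 F3 BD 9E A6.

DF 9A 45 EE 81 90 F0 9F 95 AF E2 99 A0 E6 86 81 F3 BD 9E A6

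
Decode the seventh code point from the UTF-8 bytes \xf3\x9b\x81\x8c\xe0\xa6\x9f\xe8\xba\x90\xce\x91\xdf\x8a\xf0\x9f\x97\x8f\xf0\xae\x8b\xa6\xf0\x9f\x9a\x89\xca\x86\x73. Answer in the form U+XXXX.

U+2E2E6

Offset 0: leading byte 0xF3 = 11110011 → 4-byte char #1 = F3 9B 81 8C.
Offset 4: leading byte 0xE0 = 11100000 → 3-byte char #2 = E0 A6 9F.
Offset 7: leading byte 0xE8 = 11101000 → 3-byte char #3 = E8 BA 90.
Offset 10: leading byte 0xCE = 11001110 → 2-byte char #4 = CE 91.
Offset 12: leading byte 0xDF = 11011111 → 2-byte char #5 = DF 8A.
Offset 14: leading byte 0xF0 = 11110000 → 4-byte char #6 = F0 9F 97 8F.
Offset 18: leading byte 0xF0 = 11110000 → 4-byte char #7 = F0 AE 8B A6.
Leading byte 0xF0 = 11110000 matches 11110xxx → 4-byte sequence.
Byte 1: 0xF0 = 11110000, payload 000 (3 bits).
Byte 2: 0xAE = 10101110 (10xxxxxx ✓), payload 101110.
Byte 3: 0x8B = 10001011 (10xxxxxx ✓), payload 001011.
Byte 4: 0xA6 = 10100110 (10xxxxxx ✓), payload 100110.
Concatenate: 000101110001011100110 = 0x2E2E6 (21 bits → U+2E2E6).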